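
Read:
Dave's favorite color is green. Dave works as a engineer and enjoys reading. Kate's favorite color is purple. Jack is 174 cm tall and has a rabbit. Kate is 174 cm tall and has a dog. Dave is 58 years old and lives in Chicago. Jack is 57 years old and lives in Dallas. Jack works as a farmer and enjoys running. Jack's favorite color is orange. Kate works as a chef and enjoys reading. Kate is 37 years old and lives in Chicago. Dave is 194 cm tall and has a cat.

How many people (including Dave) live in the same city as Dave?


Dave lives in Chicago. Count = 2

2


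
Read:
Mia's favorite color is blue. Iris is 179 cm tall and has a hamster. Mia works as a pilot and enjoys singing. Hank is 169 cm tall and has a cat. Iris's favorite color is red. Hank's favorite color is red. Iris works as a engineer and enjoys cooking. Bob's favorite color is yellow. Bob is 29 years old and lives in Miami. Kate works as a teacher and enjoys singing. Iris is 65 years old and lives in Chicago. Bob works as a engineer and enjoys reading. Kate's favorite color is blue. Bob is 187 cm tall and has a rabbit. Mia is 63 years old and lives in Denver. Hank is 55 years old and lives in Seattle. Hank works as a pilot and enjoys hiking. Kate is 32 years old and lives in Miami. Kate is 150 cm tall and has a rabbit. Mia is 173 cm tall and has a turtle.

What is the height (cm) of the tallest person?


Tallest: Bob at 187 cm

187


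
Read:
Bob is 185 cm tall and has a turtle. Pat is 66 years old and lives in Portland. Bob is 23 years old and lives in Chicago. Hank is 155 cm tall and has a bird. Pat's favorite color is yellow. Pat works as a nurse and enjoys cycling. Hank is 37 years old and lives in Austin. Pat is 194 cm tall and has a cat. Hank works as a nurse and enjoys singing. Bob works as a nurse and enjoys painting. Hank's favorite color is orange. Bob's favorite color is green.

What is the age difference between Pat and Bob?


|66 - 23| = 43

43


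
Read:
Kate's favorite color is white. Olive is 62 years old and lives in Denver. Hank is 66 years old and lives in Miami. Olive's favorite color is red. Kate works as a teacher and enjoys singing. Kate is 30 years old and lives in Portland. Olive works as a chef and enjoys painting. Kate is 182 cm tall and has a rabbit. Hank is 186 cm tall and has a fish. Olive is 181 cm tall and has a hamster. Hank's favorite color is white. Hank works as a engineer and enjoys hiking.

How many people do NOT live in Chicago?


Not in Chicago: 3

3


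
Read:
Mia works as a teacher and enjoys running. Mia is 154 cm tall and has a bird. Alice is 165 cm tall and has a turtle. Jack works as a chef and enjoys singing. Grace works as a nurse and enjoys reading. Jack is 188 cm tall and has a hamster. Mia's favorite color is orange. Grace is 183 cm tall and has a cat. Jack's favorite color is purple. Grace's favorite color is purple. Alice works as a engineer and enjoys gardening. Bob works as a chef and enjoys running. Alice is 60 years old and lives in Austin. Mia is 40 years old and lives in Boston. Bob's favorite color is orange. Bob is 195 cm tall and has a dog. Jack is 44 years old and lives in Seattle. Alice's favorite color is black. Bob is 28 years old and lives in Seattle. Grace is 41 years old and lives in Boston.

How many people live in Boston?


Count in Boston: 2

2


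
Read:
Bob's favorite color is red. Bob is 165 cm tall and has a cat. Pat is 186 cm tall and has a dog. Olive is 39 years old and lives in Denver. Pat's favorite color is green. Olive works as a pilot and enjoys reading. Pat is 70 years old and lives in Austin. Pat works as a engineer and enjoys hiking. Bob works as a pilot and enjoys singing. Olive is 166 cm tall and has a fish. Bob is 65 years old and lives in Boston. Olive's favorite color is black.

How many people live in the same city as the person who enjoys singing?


Person with hobby singing is Bob, city Boston. Count = 1

1


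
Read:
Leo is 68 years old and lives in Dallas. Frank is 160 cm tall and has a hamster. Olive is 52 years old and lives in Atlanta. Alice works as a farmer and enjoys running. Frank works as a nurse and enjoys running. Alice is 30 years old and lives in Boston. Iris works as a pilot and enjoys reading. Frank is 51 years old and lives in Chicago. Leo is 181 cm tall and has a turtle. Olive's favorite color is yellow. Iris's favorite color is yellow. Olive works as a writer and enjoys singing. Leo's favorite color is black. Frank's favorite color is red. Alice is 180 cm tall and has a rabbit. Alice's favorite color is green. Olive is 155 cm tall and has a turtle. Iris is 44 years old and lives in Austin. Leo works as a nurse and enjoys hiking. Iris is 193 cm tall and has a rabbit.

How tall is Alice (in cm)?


Alice is 180 cm tall

180


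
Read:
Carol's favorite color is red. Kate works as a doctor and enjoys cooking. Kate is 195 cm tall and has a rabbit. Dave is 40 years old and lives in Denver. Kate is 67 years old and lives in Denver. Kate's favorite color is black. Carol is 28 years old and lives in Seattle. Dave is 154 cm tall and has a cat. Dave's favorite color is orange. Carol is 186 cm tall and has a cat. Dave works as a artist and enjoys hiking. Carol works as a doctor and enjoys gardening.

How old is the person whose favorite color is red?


Person with favorite color=red is Carol, age 28

28


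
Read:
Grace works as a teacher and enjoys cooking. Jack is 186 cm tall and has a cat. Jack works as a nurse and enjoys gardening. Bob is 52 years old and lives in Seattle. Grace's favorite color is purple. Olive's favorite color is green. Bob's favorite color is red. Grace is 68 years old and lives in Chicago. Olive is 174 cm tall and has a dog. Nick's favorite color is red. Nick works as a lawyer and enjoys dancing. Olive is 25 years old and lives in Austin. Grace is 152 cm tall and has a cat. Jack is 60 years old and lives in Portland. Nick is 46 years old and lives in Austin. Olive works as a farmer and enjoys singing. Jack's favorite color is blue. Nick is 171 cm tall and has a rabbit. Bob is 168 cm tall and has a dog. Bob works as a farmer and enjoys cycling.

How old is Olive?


Olive is 25 years old

25


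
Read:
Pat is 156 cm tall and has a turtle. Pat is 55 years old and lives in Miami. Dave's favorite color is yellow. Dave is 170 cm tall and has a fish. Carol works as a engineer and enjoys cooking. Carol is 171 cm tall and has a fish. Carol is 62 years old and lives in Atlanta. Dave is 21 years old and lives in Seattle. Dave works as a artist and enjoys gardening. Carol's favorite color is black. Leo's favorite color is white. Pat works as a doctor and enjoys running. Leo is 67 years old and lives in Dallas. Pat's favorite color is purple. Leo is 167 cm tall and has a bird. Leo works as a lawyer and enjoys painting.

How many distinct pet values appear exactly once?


Unique pet values: 2

2


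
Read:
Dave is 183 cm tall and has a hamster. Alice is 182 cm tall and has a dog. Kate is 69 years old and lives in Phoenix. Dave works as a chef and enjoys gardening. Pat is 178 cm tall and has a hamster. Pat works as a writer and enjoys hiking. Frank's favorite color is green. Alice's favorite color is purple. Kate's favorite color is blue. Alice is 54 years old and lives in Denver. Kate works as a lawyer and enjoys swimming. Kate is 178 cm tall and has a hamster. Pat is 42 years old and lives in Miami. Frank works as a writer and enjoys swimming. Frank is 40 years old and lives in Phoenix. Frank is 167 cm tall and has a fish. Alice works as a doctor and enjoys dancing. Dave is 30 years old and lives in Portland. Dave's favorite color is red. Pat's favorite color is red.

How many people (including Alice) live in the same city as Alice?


Alice lives in Denver. Count = 1

1


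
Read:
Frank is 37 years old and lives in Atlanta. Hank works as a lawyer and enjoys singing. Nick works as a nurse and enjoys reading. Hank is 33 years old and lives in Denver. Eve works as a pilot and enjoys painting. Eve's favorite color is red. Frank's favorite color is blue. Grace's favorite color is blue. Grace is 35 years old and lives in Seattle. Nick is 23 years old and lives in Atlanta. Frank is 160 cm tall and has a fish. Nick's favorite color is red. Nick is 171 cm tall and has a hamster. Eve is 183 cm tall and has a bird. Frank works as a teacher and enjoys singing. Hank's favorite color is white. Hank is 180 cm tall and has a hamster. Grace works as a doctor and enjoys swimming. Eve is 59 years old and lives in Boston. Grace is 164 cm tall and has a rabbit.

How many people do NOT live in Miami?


Not in Miami: 5

5


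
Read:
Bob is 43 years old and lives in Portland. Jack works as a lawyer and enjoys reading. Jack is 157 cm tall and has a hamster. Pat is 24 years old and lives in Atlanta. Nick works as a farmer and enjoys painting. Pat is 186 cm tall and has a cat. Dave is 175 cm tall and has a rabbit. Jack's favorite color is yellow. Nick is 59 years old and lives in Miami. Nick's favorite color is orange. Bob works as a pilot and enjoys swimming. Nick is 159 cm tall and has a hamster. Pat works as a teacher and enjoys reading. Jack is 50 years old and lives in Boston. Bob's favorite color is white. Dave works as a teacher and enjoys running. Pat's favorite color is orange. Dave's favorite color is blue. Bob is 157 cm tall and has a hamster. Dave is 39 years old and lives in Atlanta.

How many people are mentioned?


People: Jack, Nick, Pat, Dave, Bob. Count = 5

5


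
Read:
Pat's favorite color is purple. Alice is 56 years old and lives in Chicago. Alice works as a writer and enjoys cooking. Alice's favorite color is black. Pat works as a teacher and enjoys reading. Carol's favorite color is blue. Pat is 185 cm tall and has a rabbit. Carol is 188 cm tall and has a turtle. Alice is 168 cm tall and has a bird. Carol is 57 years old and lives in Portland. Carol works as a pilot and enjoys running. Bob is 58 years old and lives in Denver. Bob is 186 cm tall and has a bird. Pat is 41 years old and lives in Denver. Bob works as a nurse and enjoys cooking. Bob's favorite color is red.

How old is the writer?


The writer is Alice, age 56

56


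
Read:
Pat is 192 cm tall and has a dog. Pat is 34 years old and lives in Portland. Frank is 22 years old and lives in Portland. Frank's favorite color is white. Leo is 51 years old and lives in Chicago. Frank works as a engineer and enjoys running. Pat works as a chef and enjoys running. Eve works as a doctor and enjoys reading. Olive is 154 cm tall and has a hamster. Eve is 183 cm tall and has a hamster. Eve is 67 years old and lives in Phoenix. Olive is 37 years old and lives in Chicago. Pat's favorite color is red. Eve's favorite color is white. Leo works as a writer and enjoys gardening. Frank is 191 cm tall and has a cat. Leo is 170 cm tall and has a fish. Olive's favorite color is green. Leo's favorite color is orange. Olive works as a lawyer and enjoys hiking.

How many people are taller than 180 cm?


Taller than 180: 3

3


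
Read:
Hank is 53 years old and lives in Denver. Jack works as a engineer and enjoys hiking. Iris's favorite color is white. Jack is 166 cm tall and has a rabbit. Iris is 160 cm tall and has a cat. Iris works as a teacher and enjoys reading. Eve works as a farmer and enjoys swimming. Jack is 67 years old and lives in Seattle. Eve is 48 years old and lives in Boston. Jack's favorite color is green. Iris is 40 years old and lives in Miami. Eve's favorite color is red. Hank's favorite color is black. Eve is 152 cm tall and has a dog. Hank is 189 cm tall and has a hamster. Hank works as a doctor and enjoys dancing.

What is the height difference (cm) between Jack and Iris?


|166 - 160| = 6

6


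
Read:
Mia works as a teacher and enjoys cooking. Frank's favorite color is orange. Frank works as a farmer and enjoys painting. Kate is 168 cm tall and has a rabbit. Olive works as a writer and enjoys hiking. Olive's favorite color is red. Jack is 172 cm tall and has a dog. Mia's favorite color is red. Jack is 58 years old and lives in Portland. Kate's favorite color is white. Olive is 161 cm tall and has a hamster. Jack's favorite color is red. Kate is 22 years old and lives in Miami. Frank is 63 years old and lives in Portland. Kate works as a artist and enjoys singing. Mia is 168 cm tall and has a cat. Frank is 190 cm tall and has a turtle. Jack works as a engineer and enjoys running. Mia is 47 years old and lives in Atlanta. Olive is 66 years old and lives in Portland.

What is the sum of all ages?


22+58+47+63+66 = 256

256


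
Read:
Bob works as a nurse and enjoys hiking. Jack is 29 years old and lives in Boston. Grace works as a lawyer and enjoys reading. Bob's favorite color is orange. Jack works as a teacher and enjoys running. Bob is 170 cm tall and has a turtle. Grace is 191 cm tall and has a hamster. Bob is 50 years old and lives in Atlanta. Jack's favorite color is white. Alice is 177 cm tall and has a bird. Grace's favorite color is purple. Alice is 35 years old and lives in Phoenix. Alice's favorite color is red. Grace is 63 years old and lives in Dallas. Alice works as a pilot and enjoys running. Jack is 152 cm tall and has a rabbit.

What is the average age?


Sum=177, n=4, avg=44.25

44.25


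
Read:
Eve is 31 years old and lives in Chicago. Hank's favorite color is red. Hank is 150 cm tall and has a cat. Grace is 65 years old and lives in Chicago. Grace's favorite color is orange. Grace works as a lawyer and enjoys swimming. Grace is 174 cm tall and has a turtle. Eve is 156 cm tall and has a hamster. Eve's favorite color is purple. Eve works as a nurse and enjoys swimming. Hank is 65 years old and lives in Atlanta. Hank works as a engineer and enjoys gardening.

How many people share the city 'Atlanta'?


Count: 1

1


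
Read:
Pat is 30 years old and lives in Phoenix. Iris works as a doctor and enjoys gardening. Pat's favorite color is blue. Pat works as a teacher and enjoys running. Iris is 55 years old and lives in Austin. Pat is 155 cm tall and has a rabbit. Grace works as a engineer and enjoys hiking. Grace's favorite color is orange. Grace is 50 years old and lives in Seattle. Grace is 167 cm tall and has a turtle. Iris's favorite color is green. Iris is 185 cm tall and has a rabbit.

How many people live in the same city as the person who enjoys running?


Person with hobby running is Pat, city Phoenix. Count = 1

1


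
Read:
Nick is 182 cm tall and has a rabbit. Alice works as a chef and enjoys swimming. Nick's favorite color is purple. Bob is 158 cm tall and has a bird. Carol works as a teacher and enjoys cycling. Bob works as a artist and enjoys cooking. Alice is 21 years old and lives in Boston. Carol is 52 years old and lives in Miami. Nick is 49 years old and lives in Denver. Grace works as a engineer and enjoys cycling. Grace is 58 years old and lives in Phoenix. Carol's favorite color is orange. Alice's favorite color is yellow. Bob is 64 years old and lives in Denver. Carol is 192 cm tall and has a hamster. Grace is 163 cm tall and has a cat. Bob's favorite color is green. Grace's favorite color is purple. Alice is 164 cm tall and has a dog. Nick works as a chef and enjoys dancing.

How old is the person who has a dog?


Person with dog is Alice, age 21

21


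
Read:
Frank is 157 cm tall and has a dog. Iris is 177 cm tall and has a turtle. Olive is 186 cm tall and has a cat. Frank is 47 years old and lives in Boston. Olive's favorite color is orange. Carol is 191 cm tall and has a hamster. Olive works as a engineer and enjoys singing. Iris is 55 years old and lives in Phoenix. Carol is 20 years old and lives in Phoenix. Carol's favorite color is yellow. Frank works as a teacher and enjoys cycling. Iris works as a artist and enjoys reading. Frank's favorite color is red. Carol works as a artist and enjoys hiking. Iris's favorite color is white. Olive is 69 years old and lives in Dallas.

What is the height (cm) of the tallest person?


Tallest: Carol at 191 cm

191


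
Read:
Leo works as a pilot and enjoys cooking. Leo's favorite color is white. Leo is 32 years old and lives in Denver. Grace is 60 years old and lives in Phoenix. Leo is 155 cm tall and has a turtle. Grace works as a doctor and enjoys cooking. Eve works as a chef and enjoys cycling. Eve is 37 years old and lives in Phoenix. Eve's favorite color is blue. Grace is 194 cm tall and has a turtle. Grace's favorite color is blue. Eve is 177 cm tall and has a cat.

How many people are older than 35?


Filter: 2

2


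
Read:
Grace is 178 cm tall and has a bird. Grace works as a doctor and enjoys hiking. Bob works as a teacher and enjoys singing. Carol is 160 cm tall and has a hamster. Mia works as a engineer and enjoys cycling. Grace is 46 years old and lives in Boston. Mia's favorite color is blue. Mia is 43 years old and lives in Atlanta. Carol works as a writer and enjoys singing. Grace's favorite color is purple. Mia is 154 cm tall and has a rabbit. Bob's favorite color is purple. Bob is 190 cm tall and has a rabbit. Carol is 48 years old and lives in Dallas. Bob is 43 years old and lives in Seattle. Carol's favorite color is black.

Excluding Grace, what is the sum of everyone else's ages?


Sum (excluding Grace): 134

134


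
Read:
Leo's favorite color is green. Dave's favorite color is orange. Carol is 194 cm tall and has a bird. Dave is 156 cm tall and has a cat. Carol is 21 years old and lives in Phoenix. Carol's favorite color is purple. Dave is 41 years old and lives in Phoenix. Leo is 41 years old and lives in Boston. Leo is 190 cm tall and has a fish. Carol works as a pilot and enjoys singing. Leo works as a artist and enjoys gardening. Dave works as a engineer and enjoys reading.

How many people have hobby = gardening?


Count: 1

1


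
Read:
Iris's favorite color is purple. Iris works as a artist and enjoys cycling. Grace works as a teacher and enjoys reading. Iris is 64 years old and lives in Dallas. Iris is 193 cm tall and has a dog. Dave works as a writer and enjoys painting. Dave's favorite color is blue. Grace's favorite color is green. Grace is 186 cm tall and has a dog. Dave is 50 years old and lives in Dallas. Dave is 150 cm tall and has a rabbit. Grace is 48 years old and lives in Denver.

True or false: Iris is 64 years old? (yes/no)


Iris is actually 64. yes

yes


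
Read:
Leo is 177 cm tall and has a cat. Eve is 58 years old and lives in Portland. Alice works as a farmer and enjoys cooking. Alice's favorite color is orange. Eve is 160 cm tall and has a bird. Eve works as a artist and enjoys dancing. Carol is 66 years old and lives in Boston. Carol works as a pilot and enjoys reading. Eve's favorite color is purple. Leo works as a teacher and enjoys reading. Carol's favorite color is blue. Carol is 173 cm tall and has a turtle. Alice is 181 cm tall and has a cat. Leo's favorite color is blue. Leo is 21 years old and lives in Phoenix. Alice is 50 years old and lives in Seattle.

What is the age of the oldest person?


Oldest: Carol at 66

66


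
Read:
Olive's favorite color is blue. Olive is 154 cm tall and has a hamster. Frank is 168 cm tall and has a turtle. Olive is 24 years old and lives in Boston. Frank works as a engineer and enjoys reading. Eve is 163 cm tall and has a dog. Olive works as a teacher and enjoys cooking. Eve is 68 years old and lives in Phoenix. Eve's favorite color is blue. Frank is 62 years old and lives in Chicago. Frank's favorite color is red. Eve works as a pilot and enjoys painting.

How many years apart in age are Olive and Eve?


24 vs 68, diff = 44

44


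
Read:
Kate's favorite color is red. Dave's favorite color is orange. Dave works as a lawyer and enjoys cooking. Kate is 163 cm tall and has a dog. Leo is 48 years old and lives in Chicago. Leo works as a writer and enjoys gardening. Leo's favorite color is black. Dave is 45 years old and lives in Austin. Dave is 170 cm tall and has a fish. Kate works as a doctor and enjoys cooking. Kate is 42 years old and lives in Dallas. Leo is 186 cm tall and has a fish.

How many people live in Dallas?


Count in Dallas: 1

1


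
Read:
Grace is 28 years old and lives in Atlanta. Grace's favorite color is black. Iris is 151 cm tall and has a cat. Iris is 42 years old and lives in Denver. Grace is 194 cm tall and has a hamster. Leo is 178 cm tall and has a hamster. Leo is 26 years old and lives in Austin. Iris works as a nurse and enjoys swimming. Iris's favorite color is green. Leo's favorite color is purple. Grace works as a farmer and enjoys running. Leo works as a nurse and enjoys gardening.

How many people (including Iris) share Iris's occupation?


Iris is a nurse. Count = 2

2


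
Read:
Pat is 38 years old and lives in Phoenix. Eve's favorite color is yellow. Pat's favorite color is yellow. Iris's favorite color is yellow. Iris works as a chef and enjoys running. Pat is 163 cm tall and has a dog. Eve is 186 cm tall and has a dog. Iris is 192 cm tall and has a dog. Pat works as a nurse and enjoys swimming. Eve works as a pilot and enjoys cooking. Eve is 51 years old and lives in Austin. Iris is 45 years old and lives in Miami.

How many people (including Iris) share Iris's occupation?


Iris is a chef. Count = 1

1


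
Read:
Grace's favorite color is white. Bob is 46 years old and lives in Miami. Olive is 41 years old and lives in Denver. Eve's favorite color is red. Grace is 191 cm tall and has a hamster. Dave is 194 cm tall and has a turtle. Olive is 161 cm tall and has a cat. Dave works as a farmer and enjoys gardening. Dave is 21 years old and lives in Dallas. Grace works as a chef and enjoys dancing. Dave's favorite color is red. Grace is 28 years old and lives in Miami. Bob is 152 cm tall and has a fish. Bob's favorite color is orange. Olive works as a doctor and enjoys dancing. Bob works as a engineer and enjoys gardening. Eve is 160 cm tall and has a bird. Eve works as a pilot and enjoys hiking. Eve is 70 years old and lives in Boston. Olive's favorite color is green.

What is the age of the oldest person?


Oldest: Eve at 70

70


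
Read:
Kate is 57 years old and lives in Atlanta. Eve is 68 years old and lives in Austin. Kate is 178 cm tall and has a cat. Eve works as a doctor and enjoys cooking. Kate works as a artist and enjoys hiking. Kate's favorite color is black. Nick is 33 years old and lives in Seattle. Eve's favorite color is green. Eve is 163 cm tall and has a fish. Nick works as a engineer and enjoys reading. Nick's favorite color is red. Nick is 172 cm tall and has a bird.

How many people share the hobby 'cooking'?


Count: 1

1


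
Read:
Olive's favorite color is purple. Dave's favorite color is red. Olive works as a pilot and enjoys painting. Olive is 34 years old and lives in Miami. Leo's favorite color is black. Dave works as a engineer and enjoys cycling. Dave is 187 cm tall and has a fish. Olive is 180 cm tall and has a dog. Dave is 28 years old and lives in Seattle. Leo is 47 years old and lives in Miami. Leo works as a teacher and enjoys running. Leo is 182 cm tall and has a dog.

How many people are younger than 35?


Filter: 2

2


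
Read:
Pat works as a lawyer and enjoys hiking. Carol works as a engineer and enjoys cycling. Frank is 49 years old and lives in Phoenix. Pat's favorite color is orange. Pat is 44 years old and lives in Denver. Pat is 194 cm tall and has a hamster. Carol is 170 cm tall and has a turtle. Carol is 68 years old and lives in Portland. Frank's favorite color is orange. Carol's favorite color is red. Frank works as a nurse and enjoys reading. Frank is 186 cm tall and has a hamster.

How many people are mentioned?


People: Frank, Pat, Carol. Count = 3

3


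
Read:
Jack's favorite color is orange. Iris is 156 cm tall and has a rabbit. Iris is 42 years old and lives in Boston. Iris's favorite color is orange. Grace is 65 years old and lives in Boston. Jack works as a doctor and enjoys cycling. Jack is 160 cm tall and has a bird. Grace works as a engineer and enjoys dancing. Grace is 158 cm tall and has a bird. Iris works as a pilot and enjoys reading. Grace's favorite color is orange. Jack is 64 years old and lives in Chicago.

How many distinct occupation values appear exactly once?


Unique occupation values: 3

3


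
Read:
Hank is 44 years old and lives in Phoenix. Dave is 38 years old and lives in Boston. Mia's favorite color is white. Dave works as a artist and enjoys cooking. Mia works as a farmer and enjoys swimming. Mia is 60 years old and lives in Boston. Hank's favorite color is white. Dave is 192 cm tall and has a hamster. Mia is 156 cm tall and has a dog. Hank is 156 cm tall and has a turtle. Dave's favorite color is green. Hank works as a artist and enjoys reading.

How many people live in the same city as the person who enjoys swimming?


Person with hobby swimming is Mia, city Boston. Count = 2

2


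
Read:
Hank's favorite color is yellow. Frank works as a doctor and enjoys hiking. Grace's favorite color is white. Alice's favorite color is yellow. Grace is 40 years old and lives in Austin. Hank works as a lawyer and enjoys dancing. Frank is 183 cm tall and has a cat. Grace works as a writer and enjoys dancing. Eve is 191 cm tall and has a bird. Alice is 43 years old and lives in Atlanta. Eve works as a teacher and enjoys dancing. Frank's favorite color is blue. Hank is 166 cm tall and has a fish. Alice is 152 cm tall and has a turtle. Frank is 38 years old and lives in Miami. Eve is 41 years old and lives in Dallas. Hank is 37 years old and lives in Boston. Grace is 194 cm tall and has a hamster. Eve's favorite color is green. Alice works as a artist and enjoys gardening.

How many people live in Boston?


Count in Boston: 1

1


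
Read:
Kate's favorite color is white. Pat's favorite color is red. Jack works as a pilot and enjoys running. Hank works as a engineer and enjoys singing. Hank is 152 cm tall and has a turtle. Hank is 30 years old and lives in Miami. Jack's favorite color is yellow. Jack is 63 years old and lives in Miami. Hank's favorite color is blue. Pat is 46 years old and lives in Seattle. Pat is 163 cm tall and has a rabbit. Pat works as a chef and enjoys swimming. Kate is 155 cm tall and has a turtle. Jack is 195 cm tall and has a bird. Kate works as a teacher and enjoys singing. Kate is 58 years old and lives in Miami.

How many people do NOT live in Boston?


Not in Boston: 4

4


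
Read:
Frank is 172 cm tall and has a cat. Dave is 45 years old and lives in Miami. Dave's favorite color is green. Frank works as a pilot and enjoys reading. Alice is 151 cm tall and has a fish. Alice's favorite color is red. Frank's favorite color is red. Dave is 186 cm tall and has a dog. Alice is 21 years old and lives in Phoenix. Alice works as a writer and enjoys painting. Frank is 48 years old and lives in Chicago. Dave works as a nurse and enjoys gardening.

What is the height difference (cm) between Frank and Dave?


|172 - 186| = 14

14


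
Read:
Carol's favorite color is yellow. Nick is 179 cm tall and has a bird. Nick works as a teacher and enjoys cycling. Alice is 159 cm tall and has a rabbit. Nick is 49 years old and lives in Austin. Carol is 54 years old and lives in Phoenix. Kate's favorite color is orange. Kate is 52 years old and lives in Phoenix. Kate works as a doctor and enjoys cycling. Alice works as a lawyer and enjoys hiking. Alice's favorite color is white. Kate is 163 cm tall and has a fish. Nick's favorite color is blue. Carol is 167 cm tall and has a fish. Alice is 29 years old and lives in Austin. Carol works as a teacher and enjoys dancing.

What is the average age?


Sum=184, n=4, avg=46

46


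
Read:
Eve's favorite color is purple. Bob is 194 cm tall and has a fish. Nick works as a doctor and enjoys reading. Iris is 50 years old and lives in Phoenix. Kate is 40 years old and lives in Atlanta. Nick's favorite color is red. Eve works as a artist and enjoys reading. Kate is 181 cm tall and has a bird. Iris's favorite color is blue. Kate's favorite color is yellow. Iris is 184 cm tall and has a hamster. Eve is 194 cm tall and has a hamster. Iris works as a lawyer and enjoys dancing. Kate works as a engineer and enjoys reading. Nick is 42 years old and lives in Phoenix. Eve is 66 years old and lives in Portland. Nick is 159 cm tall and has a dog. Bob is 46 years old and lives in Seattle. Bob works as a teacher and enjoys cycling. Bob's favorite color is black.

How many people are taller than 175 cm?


Taller than 175: 4

4


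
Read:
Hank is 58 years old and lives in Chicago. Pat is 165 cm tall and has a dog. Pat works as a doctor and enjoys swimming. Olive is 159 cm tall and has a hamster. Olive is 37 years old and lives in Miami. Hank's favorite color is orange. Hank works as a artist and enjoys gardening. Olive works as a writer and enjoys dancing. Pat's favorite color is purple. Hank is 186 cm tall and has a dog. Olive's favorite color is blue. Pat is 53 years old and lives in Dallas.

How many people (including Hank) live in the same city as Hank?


Hank lives in Chicago. Count = 1

1


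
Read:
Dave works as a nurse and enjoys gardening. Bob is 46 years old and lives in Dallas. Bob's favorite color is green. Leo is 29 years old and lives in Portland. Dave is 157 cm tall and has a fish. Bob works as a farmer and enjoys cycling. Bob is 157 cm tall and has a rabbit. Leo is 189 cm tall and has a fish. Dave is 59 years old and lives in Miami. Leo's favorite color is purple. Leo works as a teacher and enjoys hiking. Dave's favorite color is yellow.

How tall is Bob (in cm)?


Bob is 157 cm tall

157


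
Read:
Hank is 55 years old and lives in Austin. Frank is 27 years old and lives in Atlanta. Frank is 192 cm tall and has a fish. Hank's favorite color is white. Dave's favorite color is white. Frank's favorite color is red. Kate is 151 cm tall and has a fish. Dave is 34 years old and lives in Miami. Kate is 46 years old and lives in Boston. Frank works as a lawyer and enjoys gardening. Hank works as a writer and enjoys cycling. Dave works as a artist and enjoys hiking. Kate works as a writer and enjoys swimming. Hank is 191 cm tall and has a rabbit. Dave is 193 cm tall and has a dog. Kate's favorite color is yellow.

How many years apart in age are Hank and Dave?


55 vs 34, diff = 21

21


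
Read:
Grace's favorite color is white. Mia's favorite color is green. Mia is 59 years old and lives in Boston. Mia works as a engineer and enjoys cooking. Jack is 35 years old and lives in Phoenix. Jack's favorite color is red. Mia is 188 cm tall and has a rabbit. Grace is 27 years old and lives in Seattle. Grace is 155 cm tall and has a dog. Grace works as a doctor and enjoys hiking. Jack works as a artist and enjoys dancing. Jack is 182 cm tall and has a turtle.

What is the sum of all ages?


59+27+35 = 121

121


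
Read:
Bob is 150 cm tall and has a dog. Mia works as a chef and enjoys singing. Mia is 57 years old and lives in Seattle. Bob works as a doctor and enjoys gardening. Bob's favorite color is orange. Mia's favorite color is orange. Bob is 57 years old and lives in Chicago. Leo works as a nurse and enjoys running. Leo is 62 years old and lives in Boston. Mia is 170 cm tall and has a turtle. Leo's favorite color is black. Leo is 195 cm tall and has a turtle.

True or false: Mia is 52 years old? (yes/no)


Mia is actually 57. no

no


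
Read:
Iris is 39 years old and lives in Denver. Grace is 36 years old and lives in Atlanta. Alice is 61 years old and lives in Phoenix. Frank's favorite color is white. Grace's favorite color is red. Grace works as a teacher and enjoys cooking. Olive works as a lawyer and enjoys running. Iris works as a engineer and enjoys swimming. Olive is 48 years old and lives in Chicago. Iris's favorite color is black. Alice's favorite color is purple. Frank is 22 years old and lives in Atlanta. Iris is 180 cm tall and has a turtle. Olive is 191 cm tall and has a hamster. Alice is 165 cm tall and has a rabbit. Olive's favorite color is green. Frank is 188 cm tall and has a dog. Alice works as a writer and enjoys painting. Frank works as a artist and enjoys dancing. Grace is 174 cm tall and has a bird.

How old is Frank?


Frank is 22 years old

22


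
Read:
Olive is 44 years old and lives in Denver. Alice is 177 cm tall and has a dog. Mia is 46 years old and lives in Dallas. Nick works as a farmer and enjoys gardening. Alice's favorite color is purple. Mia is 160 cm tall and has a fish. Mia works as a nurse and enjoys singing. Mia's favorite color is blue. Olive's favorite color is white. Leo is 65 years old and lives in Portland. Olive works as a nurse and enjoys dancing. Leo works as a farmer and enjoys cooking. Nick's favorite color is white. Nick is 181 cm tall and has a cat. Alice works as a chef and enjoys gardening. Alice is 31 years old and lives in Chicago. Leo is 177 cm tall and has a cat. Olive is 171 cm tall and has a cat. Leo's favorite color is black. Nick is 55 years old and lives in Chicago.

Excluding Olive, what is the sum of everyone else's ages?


Sum (excluding Olive): 197

197


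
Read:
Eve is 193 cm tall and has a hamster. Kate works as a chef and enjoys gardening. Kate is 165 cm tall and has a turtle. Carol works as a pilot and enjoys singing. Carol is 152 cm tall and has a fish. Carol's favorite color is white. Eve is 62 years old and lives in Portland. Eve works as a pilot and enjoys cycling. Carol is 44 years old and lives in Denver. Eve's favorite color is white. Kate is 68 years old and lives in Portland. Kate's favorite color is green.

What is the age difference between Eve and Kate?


|62 - 68| = 6

6


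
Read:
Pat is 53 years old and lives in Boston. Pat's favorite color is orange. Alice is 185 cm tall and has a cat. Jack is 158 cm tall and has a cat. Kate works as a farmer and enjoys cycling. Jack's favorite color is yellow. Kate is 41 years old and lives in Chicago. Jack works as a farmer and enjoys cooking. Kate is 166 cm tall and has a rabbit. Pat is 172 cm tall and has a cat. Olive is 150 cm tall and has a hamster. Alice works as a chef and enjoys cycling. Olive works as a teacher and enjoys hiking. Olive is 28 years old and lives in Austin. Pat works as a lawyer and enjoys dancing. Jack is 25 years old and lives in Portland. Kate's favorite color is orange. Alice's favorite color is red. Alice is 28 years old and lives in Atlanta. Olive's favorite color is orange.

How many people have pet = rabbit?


Count: 1

1


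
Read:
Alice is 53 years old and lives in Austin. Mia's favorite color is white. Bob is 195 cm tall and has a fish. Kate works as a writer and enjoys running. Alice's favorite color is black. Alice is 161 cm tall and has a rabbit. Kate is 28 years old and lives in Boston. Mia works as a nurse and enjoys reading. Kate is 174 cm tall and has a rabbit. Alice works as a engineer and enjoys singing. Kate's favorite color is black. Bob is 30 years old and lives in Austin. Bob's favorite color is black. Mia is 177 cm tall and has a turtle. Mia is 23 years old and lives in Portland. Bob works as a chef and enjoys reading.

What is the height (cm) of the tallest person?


Tallest: Bob at 195 cm

195


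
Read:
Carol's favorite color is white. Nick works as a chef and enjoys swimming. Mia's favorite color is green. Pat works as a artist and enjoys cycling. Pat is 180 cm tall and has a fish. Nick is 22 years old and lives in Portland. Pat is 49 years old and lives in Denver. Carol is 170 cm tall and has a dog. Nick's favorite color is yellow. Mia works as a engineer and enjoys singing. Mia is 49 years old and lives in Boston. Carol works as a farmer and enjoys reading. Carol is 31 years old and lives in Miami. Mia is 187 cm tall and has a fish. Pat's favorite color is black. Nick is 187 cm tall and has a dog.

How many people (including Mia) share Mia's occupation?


Mia is a engineer. Count = 1

1


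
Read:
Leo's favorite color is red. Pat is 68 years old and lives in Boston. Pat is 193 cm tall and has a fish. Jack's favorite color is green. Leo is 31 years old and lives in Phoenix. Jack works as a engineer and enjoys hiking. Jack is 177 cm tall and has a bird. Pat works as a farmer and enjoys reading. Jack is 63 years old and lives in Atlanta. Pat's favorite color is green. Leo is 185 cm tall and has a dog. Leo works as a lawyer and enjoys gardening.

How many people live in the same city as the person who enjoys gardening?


Person with hobby gardening is Leo, city Phoenix. Count = 1

1


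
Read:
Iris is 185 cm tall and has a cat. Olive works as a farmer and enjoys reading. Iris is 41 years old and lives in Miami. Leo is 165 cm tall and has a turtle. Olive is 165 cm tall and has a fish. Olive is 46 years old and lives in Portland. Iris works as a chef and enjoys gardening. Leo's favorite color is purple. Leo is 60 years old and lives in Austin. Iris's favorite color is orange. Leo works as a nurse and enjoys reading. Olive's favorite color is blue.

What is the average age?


Sum=147, n=3, avg=49

49


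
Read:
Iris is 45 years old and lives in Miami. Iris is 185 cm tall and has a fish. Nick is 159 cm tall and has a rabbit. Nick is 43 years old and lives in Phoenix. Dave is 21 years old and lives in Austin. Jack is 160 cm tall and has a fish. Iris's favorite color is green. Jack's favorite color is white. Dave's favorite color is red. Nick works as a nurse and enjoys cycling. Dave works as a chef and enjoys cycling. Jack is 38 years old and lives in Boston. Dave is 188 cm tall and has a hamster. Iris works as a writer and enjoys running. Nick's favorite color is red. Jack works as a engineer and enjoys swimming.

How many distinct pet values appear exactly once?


Unique pet values: 2

2


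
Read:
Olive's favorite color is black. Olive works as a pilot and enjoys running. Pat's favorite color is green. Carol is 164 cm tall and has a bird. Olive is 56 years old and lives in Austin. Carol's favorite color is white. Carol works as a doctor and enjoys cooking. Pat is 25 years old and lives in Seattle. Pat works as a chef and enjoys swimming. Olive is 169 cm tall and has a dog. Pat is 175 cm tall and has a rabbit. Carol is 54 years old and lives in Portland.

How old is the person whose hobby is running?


Person with hobby=running is Olive, age 56

56


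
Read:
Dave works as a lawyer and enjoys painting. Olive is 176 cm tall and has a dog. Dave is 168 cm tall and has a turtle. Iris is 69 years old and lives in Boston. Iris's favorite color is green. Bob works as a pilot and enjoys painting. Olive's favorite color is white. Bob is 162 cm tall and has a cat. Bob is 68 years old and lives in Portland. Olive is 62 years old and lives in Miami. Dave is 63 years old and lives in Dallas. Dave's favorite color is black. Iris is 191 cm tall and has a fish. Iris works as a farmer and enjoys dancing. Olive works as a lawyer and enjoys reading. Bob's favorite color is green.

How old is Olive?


Olive is 62 years old

62


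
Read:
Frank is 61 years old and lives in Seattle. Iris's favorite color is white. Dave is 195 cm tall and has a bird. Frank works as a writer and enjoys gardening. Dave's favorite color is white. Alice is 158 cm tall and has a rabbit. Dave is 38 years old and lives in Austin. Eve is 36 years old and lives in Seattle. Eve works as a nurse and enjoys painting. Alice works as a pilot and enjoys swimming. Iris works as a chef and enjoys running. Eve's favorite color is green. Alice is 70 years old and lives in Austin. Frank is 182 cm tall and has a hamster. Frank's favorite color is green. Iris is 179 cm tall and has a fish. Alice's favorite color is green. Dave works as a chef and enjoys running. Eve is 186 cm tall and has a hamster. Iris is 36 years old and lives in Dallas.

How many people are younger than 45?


Filter: 3

3


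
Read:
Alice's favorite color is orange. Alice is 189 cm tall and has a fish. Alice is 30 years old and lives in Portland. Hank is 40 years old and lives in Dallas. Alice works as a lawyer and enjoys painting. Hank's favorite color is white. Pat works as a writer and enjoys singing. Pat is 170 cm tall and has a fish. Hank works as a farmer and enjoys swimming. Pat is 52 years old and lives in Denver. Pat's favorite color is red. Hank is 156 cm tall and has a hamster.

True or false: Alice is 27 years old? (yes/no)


Alice is actually 30. no

no
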